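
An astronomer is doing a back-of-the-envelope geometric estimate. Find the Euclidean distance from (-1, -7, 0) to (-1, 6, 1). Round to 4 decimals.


3D distance between two points
P1 = (-1, -7, 0), P2 = (-1, 6, 1)
Formula: d = sqrt((x2-x1)^2 + (y2-y1)^2 + (z2-z1)^2)
dx = -1 - -1 = 0
dy = 6 - -7 = 13
dz = 1 - 0 = 1
dx^2 + dy^2 + dz^2 = 0 + 169 + 1 = 170
d = sqrt(170)
d = 13.0384
13.0384 units


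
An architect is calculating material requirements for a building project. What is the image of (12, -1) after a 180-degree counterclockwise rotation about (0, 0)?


Transformation: rotation about the origin
Original point: (12, -1)
Rule for 180 deg: (x, y) -> (-x, -y)
Apply: (12, -1) -> (-12, 1)
(-12, 1)


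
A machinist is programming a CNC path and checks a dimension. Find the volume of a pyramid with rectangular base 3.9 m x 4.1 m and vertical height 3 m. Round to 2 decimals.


Shape: rectangular pyramid
Base: 3.9 m x 4.1 m, Height h = 3 m
Formula: V = (1/3) * base_area * h
base_area = 3.9 * 4.1 = 15.99
base_area * h = 15.99 * 3 = 47.97
V = 47.97 / 3
V = 15.99
15.99 m^3


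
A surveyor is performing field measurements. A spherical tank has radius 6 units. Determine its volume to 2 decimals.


Shape: sphere
Radius r = 6 units
Formula: V = (4/3) * pi * r^3
r^3 = 216
(4/3) * 216 = 288
V = 288 * pi
V = 904.78
904.78 units^3


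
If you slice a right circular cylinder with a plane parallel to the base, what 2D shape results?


Solid: right circular cylinder
Cutting plane: parallel to the base
Visualize the intersection of the plane with the solid's surface.
The boundary of the cut region is a circle.
circle


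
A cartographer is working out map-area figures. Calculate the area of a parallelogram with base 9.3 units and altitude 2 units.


Shape: parallelogram
Base b = 9.3 units, Height h = 2 units
Formula: A = b * h
A = 9.3 * 2
A = 18.6
18.6 units^2


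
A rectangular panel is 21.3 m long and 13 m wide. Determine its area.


Shape: rectangle
Length l = 21.3 m, Width w = 13 m
Formula: A = l * w
A = 21.3 * 13
A = 276.9
276.9 m^2


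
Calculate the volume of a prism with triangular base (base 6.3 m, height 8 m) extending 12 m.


Shape: triangular prism
Triangle base = 6.3 m, triangle height = 8 m, prism length L = 12 m
Formula: V = (1/2 * b * h_tri) * L
Cross-section area = 0.5 * 6.3 * 8 = 25.2
V = 25.2 * 12
V = 302.4
302.4 m^3


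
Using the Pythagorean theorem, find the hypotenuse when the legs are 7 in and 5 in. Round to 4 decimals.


Shape: right triangle
Legs a = 7 in, b = 5 in
Formula: c = sqrt(a^2 + b^2)
a^2 = 49, b^2 = 25
a^2 + b^2 = 74
c = sqrt(74)
c = 8.6023
8.6023 in


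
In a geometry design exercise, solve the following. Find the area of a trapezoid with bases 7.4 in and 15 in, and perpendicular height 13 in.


Shape: trapezoid
Parallel sides a = 7.4 in, b = 15 in; Height h = 13 in
Formula: A = (a + b) * h / 2
a + b = 7.4 + 15 = 22.4
A = 22.4 * 13 / 2
A = 291.2 / 2
A = 145.6
145.6 in^2


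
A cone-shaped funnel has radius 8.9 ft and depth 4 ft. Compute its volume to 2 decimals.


Shape: cone
Radius r = 8.9 ft, Height h = 4 ft
Formula: V = (1/3) * pi * r^2 * h
r^2 = 79.21
pi * r^2 * h = pi * 79.21 * 4 = 316.84 * pi
V = 316.84 * pi / 3
V = 331.79
331.79 ft^3


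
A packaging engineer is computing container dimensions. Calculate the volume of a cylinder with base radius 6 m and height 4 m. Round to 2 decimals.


Shape: cylinder
Radius r = 6 m, Height h = 4 m
Formula: V = pi * r^2 * h
r^2 = 36
V = pi * 36 * 4
V = 144 * pi
V = 452.39
452.39 m^3


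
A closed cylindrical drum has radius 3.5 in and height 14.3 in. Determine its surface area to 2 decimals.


Shape: closed cylinder
Radius r = 3.5 in, Height h = 14.3 in
Formula: SA = 2*pi*r^2 + 2*pi*r*h = 2*pi*r*(r + h)
r + h = 17.8
2 * r * (r + h) = 2 * 3.5 * 17.8 = 124.6
SA = 124.6 * pi
SA = 391.44
391.44 in^2


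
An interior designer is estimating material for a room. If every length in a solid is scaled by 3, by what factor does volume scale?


Linear scale factor k = 3
Rule: under a linear scaling by k, volumes scale by k^3.
k^3 = 3 * 3 * 3
k^3 = 9 * 3
k^3 = 27
Volume scales by a factor of 27.
27 (dimensionless)


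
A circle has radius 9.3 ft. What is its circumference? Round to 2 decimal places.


Shape: circle
Radius r = 9.3 ft
Formula: C = 2 * pi * r
C = 2 * pi * 9.3
C = 18.6 * pi
C = 58.43
58.43 ft


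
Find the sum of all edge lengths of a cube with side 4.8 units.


Shape: cube
Side s = 4.8 units
A cube has 12 edges, all equal.
Formula: total edge length = 12 * s
Total = 12 * 4.8
Total = 57.6
57.6 units


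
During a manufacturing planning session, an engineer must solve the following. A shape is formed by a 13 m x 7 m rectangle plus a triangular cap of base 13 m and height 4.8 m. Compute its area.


Composite shape: rectangle + triangle
Rectangle area = 13 * 7 = 91
Triangle area = 0.5 * 13 * 4.8 = 31.2
Total = 91 + 31.2
Total = 122.2
122.2 m^2


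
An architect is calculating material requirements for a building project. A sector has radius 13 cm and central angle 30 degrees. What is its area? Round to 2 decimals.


Shape: circular sector
Radius r = 13 cm, Angle = 30 degrees
Formula: A = (angle/360) * pi * r^2
r^2 = 169
Fraction of circle = 30/360
A = (30/360) * pi * 169
A = 14.083333 * pi
A = 44.24
44.24 cm^2


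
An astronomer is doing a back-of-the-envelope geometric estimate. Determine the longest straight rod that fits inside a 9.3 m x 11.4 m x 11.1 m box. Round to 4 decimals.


Shape: rectangular box (space diagonal)
l = 9.3 m, w = 11.4 m, h = 11.1 m
Visualize: the diagonal of the base, then a right triangle with that diagonal and the height.
Formula: d = sqrt(l^2 + w^2 + h^2)
l^2 + w^2 + h^2 = 86.49 + 129.96 + 123.21 = 339.66
d = sqrt(339.66)
d = 18.4299
18.4299 m


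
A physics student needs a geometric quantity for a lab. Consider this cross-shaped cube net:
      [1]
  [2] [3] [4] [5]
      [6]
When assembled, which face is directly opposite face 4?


Net: cross layout. Take square 3 as the base (bottom).
Fold the four squares in the horizontal row up around 3: 2 -> left, 4 -> right, 5 wraps to the top.
Fold 1 and 6 up from 3: 1 -> back, 6 -> front.
Opposite pairs are therefore: (1, 6), (2, 4), (3, 5).
Face 4 is opposite face 2.
face 2


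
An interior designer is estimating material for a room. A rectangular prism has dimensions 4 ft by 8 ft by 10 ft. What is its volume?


Shape: rectangular prism
l = 4 ft, w = 8 ft, h = 10 ft
Formula: V = l * w * h
V = 4 * 8 * 10
V = 32 * 10
V = 320
320 ft^3


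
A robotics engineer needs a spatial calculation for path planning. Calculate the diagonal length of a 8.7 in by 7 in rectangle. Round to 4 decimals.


Shape: rectangle (diagonal via Pythagoras)
Sides: 8.7 in and 7 in
Formula: d = sqrt(l^2 + w^2)
l^2 = 75.69, w^2 = 49
l^2 + w^2 = 124.69
d = sqrt(124.69)
d = 11.1665
11.1665 in


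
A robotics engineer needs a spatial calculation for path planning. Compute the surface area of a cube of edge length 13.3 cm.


Shape: cube
Side s = 13.3 cm
A cube has 6 square faces.
Formula: SA = 6 * s^2
s^2 = 176.89
SA = 6 * 176.89
SA = 1061.34
1061.34 cm^2


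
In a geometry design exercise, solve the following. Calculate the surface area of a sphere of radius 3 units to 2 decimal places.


Shape: sphere
Radius r = 3 units
Formula: SA = 4 * pi * r^2
r^2 = 9
SA = 4 * pi * 9
SA = 36 * pi
SA = 113.1
113.1 units^2


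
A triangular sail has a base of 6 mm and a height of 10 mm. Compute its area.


Shape: triangle
Base b = 6 mm, Height h = 10 mm
Formula: A = (1/2) * b * h
A = 0.5 * 6 * 10
A = 0.5 * 60
A = 30
30 mm^2


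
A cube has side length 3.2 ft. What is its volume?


Shape: cube
Side s = 3.2 ft
Formula: V = s^3
V = 3.2 * 3.2 * 3.2
V = 10.24 * 3.2
V = 32.768
32.768 ft^3


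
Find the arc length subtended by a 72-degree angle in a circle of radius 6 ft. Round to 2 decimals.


Shape: circular arc
Radius r = 6 ft, Angle = 72 degrees
Formula: L = (angle/360) * 2 * pi * r
2 * pi * r = 12 * pi
L = (72/360) * 12 * pi
L = 2.4 * pi
L = 7.54
7.54 ft


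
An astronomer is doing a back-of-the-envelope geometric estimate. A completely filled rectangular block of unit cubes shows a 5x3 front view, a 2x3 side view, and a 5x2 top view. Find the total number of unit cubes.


Orthographic views of a solid rectangular block:
Front view 5 x 3 -> length = 5, height = 3
Side view 2 x 3 -> width = 2, height = 3 (consistent)
Top view 5 x 2 -> confirms length = 5, width = 2
The block is 5 x 2 x 3.
Total unit cubes = 5 * 2 * 3 = 30
30 unit cubes


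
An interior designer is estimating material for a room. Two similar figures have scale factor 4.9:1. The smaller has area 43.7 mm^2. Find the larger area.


Linear scale factor k = 4.9
Original area = 43.7 mm^2
Rule: under a linear scaling by k, areas scale by k^2.
k^2 = 4.9^2 = 24.01
New area = 43.7 * 24.01
New area = 1049.237
1049.237 mm^2


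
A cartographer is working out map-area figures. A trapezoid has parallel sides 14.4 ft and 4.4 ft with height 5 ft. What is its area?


Shape: trapezoid
Parallel sides a = 14.4 ft, b = 4.4 ft; Height h = 5 ft
Formula: A = (a + b) * h / 2
a + b = 14.4 + 4.4 = 18.8
A = 18.8 * 5 / 2
A = 94 / 2
A = 47
47 ft^2


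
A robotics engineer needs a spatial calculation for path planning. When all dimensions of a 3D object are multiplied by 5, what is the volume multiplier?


Linear scale factor k = 5
Rule: under a linear scaling by k, volumes scale by k^3.
k^3 = 5 * 5 * 5
k^3 = 25 * 5
k^3 = 125
Volume scales by a factor of 125.
125 (dimensionless)


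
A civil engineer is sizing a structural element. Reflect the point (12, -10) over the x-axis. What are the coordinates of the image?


Transformation: reflection
Original point: (12, -10)
Rule for reflection over the x-axis: (x, y) -> (x, -y)
Apply: (12, -10) -> (12, 10)
(12, 10)


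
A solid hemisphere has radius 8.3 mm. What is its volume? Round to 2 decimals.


Shape: hemisphere (half of a sphere)
Radius r = 8.3 mm
Formula: V = (1/2) * (4/3) * pi * r^3 = (2/3) * pi * r^3
r^3 = 571.787
(2/3) * 571.787 = 381.191333
V = 381.191333 * pi
V = 1197.55
1197.55 mm^3


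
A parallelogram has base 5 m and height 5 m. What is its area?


Shape: parallelogram
Base b = 5 m, Height h = 5 m
Formula: A = b * h
A = 5 * 5
A = 25
25 m^2


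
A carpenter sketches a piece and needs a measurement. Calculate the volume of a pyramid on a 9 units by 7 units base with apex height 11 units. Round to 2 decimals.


Shape: rectangular pyramid
Base: 9 units x 7 units, Height h = 11 units
Formula: V = (1/3) * base_area * h
base_area = 9 * 7 = 63
base_area * h = 63 * 11 = 693
V = 693 / 3
V = 231
231 units^3


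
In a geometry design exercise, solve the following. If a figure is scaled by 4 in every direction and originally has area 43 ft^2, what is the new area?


Linear scale factor k = 4
Original area = 43 ft^2
Rule: under a linear scaling by k, areas scale by k^2.
k^2 = 4^2 = 16
New area = 43 * 16
New area = 688
688 ft^2


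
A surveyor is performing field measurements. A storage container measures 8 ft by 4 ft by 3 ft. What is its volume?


Shape: rectangular prism
l = 8 ft, w = 4 ft, h = 3 ft
Formula: V = l * w * h
V = 8 * 4 * 3
V = 32 * 3
V = 96
96 ft^3


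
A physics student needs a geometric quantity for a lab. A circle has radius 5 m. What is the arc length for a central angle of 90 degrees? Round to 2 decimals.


Shape: circular arc
Radius r = 5 m, Angle = 90 degrees
Formula: L = (angle/360) * 2 * pi * r
2 * pi * r = 10 * pi
L = (90/360) * 10 * pi
L = 2.5 * pi
L = 7.85
7.85 m


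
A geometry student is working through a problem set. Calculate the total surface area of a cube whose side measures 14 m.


Shape: cube
Side s = 14 m
A cube has 6 square faces.
Formula: SA = 6 * s^2
s^2 = 196
SA = 6 * 196
SA = 1176
1176 m^2


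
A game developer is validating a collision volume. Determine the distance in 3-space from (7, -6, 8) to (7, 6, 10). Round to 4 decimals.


3D distance between two points
P1 = (7, -6, 8), P2 = (7, 6, 10)
Formula: d = sqrt((x2-x1)^2 + (y2-y1)^2 + (z2-z1)^2)
dx = 7 - 7 = 0
dy = 6 - -6 = 12
dz = 10 - 8 = 2
dx^2 + dy^2 + dz^2 = 0 + 144 + 4 = 148
d = sqrt(148)
d = 12.1655
12.1655 units


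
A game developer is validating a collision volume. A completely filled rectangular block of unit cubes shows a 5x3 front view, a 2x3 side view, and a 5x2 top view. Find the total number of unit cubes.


Orthographic views of a solid rectangular block:
Front view 5 x 3 -> length = 5, height = 3
Side view 2 x 3 -> width = 2, height = 3 (consistent)
Top view 5 x 2 -> confirms length = 5, width = 2
The block is 5 x 2 x 3.
Total unit cubes = 5 * 2 * 3 = 30
30 unit cubes


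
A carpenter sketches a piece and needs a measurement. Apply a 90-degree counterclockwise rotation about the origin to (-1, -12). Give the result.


Transformation: rotation about the origin
Original point: (-1, -12)
Rule for 90 deg counterclockwise: (x, y) -> (-y, x)
Apply: (-1, -12) -> (12, -1)
(12, -1)


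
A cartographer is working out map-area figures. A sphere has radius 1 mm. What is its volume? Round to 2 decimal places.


Shape: sphere
Radius r = 1 mm
Formula: V = (4/3) * pi * r^3
r^3 = 1
(4/3) * 1 = 1.333333
V = 1.333333 * pi
V = 4.19
4.19 mm^3


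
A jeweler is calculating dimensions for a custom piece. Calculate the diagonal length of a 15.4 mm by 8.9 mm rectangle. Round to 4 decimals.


Shape: rectangle (diagonal via Pythagoras)
Sides: 15.4 mm and 8.9 mm
Formula: d = sqrt(l^2 + w^2)
l^2 = 237.16, w^2 = 79.21
l^2 + w^2 = 316.37
d = sqrt(316.37)
d = 17.7868
17.7868 mm


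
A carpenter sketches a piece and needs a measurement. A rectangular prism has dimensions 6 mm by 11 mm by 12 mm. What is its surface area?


Shape: rectangular prism
l = 6 mm, w = 11 mm, h = 12 mm
Formula: SA = 2(lw + lh + wh)
lw = 66, lh = 72, wh = 132
lw + lh + wh = 270
SA = 2 * 270
SA = 540
540 mm^2


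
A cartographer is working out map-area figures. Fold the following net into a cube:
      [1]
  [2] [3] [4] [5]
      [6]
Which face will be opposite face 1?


Net: cross layout. Take square 3 as the base (bottom).
Fold the four squares in the horizontal row up around 3: 2 -> left, 4 -> right, 5 wraps to the top.
Fold 1 and 6 up from 3: 1 -> back, 6 -> front.
Opposite pairs are therefore: (1, 6), (2, 4), (3, 5).
Face 1 is opposite face 6.
face 6


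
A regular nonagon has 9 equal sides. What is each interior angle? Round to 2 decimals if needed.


Shape: regular nonagon (9 sides)
Formula: interior angle = (n - 2) * 180 / n
(n - 2) = 7
(n - 2) * 180 = 1260
angle = 1260 / 9
angle = 140
140 degrees


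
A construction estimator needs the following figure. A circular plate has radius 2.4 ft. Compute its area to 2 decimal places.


Shape: circle
Radius r = 2.4 ft
Formula: A = pi * r^2
r^2 = 2.4^2 = 5.76
A = pi * 5.76
A = 18.1
18.1 ft^2


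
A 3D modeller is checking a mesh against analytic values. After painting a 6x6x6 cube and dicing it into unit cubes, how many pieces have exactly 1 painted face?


Large cube: 6 x 6 x 6, cut into unit cubes.
n = 6, so n - 2 = 4
Cubes with 1 painted face lie in the interior of each face.
A cube has 6 faces; each contributes (n - 2)^2 = 16 such cubes.
Count = 6 * 16 = 96
96 unit cubes


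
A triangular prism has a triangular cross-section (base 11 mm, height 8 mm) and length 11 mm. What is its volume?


Shape: triangular prism
Triangle base = 11 mm, triangle height = 8 mm, prism length L = 11 mm
Formula: V = (1/2 * b * h_tri) * L
Cross-section area = 0.5 * 11 * 8 = 44
V = 44 * 11
V = 484
484 mm^3


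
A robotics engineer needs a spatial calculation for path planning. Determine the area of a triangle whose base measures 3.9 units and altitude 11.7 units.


Shape: triangle
Base b = 3.9 units, Height h = 11.7 units
Formula: A = (1/2) * b * h
A = 0.5 * 3.9 * 11.7
A = 0.5 * 45.63
A = 22.815
22.815 units^2


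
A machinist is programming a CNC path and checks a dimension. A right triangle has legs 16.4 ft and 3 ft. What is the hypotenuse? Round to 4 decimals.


Shape: right triangle
Legs a = 16.4 ft, b = 3 ft
Formula: c = sqrt(a^2 + b^2)
a^2 = 268.96, b^2 = 9
a^2 + b^2 = 277.96
c = sqrt(277.96)
c = 16.6721
16.6721 ft


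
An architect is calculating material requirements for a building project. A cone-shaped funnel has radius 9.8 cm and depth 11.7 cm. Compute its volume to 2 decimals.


Shape: cone
Radius r = 9.8 cm, Height h = 11.7 cm
Formula: V = (1/3) * pi * r^2 * h
r^2 = 96.04
pi * r^2 * h = pi * 96.04 * 11.7 = 1123.668 * pi
V = 1123.668 * pi / 3
V = 1176.7
1176.7 cm^3


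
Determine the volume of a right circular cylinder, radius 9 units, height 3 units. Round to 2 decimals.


Shape: cylinder
Radius r = 9 units, Height h = 3 units
Formula: V = pi * r^2 * h
r^2 = 81
V = pi * 81 * 3
V = 243 * pi
V = 763.41
763.41 units^3


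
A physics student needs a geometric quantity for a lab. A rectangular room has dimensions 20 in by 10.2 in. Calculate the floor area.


Shape: rectangle
Length l = 20 in, Width w = 10.2 in
Formula: A = l * w
A = 20 * 10.2
A = 204
204 in^2


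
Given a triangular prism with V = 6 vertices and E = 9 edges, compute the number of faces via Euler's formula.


Polyhedron: triangular prism
Euler's formula for convex polyhedra: V - E + F = 2
Given: V = 6 vertices and E = 9 edges
Solve for F:
F = 2 + E - V = 2 + 9 - 6 = 5
5 faces


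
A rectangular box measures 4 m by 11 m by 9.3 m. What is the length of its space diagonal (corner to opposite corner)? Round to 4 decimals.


Shape: rectangular box (space diagonal)
l = 4 m, w = 11 m, h = 9.3 m
Visualize: the diagonal of the base, then a right triangle with that diagonal and the height.
Formula: d = sqrt(l^2 + w^2 + h^2)
l^2 + w^2 + h^2 = 16 + 121 + 86.49 = 223.49
d = sqrt(223.49)
d = 14.9496
14.9496 m


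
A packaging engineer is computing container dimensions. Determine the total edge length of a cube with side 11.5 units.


Shape: cube
Side s = 11.5 units
A cube has 12 edges, all equal.
Formula: total edge length = 12 * s
Total = 12 * 11.5
Total = 138
138 units


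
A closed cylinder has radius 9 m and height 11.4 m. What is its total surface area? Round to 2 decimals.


Shape: closed cylinder
Radius r = 9 m, Height h = 11.4 m
Formula: SA = 2*pi*r^2 + 2*pi*r*h = 2*pi*r*(r + h)
r + h = 20.4
2 * r * (r + h) = 2 * 9 * 20.4 = 367.2
SA = 367.2 * pi
SA = 1153.59
1153.59 m^2


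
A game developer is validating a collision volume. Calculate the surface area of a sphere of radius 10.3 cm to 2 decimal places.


Shape: sphere
Radius r = 10.3 cm
Formula: SA = 4 * pi * r^2
r^2 = 106.09
SA = 4 * pi * 106.09
SA = 424.36 * pi
SA = 1333.17
1333.17 cm^2


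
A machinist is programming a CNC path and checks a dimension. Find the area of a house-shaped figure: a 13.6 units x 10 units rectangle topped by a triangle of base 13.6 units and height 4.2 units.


Composite shape: rectangle + triangle
Rectangle area = 13.6 * 10 = 136
Triangle area = 0.5 * 13.6 * 4.2 = 28.56
Total = 136 + 28.56
Total = 164.56
164.56 units^2


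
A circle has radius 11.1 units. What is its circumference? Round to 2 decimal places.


Shape: circle
Radius r = 11.1 units
Formula: C = 2 * pi * r
C = 2 * pi * 11.1
C = 22.2 * pi
C = 69.74
69.74 units


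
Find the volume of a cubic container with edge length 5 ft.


Shape: cube
Side s = 5 ft
Formula: V = s^3
V = 5 * 5 * 5
V = 25 * 5
V = 125
125 ft^3


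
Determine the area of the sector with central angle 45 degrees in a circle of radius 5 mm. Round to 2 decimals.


Shape: circular sector
Radius r = 5 mm, Angle = 45 degrees
Formula: A = (angle/360) * pi * r^2
r^2 = 25
Fraction of circle = 45/360
A = (45/360) * pi * 25
A = 3.125 * pi
A = 9.82
9.82 mm^2


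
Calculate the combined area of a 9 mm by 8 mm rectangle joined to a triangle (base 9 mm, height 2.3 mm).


Composite shape: rectangle + triangle
Rectangle area = 9 * 8 = 72
Triangle area = 0.5 * 9 * 2.3 = 10.35
Total = 72 + 10.35
Total = 82.35
82.35 mm^2


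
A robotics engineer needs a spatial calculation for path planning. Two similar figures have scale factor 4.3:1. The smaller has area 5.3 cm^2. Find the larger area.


Linear scale factor k = 4.3
Original area = 5.3 cm^2
Rule: under a linear scaling by k, areas scale by k^2.
k^2 = 4.3^2 = 18.49
New area = 5.3 * 18.49
New area = 97.997
97.997 cm^2


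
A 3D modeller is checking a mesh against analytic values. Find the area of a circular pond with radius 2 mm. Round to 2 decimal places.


Shape: circle
Radius r = 2 mm
Formula: A = pi * r^2
r^2 = 2^2 = 4
A = pi * 4
A = 12.57
12.57 mm^2


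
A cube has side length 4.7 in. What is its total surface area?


Shape: cube
Side s = 4.7 in
A cube has 6 square faces.
Formula: SA = 6 * s^2
s^2 = 22.09
SA = 6 * 22.09
SA = 132.54
132.54 in^2


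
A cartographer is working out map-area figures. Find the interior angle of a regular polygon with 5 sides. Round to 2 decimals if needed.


Shape: regular pentagon (5 sides)
Formula: interior angle = (n - 2) * 180 / n
(n - 2) = 3
(n - 2) * 180 = 540
angle = 540 / 5
angle = 108
108 degrees


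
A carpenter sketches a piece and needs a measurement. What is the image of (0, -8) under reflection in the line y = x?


Transformation: reflection
Original point: (0, -8)
Rule for reflection over y = x: (x, y) -> (y, x)
Apply: (0, -8) -> (-8, 0)
(-8, 0)


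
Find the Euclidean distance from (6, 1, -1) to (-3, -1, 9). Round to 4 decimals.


3D distance between two points
P1 = (6, 1, -1), P2 = (-3, -1, 9)
Formula: d = sqrt((x2-x1)^2 + (y2-y1)^2 + (z2-z1)^2)
dx = -3 - 6 = -9
dy = -1 - 1 = -2
dz = 9 - -1 = 10
dx^2 + dy^2 + dz^2 = 81 + 4 + 100 = 185
d = sqrt(185)
d = 13.6015
13.6015 units


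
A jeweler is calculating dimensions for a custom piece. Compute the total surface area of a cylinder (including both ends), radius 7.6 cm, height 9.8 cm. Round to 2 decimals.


Shape: closed cylinder
Radius r = 7.6 cm, Height h = 9.8 cm
Formula: SA = 2*pi*r^2 + 2*pi*r*h = 2*pi*r*(r + h)
r + h = 17.4
2 * r * (r + h) = 2 * 7.6 * 17.4 = 264.48
SA = 264.48 * pi
SA = 830.89
830.89 cm^2


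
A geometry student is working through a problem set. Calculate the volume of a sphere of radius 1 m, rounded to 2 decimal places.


Shape: sphere
Radius r = 1 m
Formula: V = (4/3) * pi * r^3
r^3 = 1
(4/3) * 1 = 1.333333
V = 1.333333 * pi
V = 4.19
4.19 m^3


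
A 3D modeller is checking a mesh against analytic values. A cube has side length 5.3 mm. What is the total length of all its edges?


Shape: cube
Side s = 5.3 mm
A cube has 12 edges, all equal.
Formula: total edge length = 12 * s
Total = 12 * 5.3
Total = 63.6
63.6 mm


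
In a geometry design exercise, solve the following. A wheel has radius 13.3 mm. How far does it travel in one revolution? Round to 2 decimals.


Shape: circle
Radius r = 13.3 mm
Formula: C = 2 * pi * r
C = 2 * pi * 13.3
C = 26.6 * pi
C = 83.57
83.57 mm


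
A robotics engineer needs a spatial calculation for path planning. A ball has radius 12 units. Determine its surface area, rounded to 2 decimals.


Shape: sphere
Radius r = 12 units
Formula: SA = 4 * pi * r^2
r^2 = 144
SA = 4 * pi * 144
SA = 576 * pi
SA = 1809.56
1809.56 units^2


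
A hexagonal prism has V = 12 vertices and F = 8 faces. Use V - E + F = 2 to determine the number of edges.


Polyhedron: hexagonal prism
Euler's formula for convex polyhedra: V - E + F = 2
Given: V = 12 vertices and F = 8 faces
Solve for E:
E = V + F - 2 = 12 + 8 - 2 = 18
18 edges


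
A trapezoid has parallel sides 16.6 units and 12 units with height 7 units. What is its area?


Shape: trapezoid
Parallel sides a = 16.6 units, b = 12 units; Height h = 7 units
Formula: A = (a + b) * h / 2
a + b = 16.6 + 12 = 28.6
A = 28.6 * 7 / 2
A = 200.2 / 2
A = 100.1
100.1 units^2


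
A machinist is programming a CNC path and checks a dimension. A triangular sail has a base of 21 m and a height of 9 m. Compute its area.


Shape: triangle
Base b = 21 m, Height h = 9 m
Formula: A = (1/2) * b * h
A = 0.5 * 21 * 9
A = 0.5 * 189
A = 94.5
94.5 m^2


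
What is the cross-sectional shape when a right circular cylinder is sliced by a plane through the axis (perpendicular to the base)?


Solid: right circular cylinder
Cutting plane: through the axis (perpendicular to the base)
Visualize the intersection of the plane with the solid's surface.
The boundary of the cut region is a rectangle.
rectangle


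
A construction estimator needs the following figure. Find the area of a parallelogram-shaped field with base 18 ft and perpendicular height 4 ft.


Shape: parallelogram
Base b = 18 ft, Height h = 4 ft
Formula: A = b * h
A = 18 * 4
A = 72
72 ft^2


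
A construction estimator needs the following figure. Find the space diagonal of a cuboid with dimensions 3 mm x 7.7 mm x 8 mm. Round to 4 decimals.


Shape: rectangular box (space diagonal)
l = 3 mm, w = 7.7 mm, h = 8 mm
Visualize: the diagonal of the base, then a right triangle with that diagonal and the height.
Formula: d = sqrt(l^2 + w^2 + h^2)
l^2 + w^2 + h^2 = 9 + 59.29 + 64 = 132.29
d = sqrt(132.29)
d = 11.5017
11.5017 mm


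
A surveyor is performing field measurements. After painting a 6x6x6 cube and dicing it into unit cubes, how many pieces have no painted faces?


Large cube: 6 x 6 x 6, cut into unit cubes.
n = 6, so n - 2 = 4
Unpainted cubes form the interior (n - 2)^3 block.
(n - 2)^3 = 4^3 = 64
64 unit cubes


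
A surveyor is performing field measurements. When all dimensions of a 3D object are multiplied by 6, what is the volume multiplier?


Linear scale factor k = 6
Rule: under a linear scaling by k, volumes scale by k^3.
k^3 = 6 * 6 * 6
k^3 = 36 * 6
k^3 = 216
Volume scales by a factor of 216.
216 (dimensionless)


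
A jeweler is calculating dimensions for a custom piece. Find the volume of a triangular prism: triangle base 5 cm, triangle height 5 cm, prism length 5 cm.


Shape: triangular prism
Triangle base = 5 cm, triangle height = 5 cm, prism length L = 5 cm
Formula: V = (1/2 * b * h_tri) * L
Cross-section area = 0.5 * 5 * 5 = 12.5
V = 12.5 * 5
V = 62.5
62.5 cm^3


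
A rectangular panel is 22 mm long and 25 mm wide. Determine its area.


Shape: rectangle
Length l = 22 mm, Width w = 25 mm
Formula: A = l * w
A = 22 * 25
A = 550
550 mm^2


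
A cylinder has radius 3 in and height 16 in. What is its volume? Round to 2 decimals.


Shape: cylinder
Radius r = 3 in, Height h = 16 in
Formula: V = pi * r^2 * h
r^2 = 9
V = pi * 9 * 16
V = 144 * pi
V = 452.39
452.39 in^3


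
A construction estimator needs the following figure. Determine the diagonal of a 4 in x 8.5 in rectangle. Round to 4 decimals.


Shape: rectangle (diagonal via Pythagoras)
Sides: 4 in and 8.5 in
Formula: d = sqrt(l^2 + w^2)
l^2 = 16, w^2 = 72.25
l^2 + w^2 = 88.25
d = sqrt(88.25)
d = 9.3941
9.3941 in


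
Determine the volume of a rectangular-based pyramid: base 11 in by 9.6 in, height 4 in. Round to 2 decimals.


Shape: rectangular pyramid
Base: 11 in x 9.6 in, Height h = 4 in
Formula: V = (1/3) * base_area * h
base_area = 11 * 9.6 = 105.6
base_area * h = 105.6 * 4 = 422.4
V = 422.4 / 3
V = 140.8
140.8 in^3


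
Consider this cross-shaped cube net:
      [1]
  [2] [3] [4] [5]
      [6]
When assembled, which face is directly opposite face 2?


Net: cross layout. Take square 3 as the base (bottom).
Fold the four squares in the horizontal row up around 3: 2 -> left, 4 -> right, 5 wraps to the top.
Fold 1 and 6 up from 3: 1 -> back, 6 -> front.
Opposite pairs are therefore: (1, 6), (2, 4), (3, 5).
Face 2 is opposite face 4.
face 4


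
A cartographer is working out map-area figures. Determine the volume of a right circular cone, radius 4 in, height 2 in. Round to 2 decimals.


Shape: cone
Radius r = 4 in, Height h = 2 in
Formula: V = (1/3) * pi * r^2 * h
r^2 = 16
pi * r^2 * h = pi * 16 * 2 = 32 * pi
V = 32 * pi / 3
V = 33.51
33.51 in^3


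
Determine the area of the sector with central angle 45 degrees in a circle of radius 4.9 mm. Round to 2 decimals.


Shape: circular sector
Radius r = 4.9 mm, Angle = 45 degrees
Formula: A = (angle/360) * pi * r^2
r^2 = 24.01
Fraction of circle = 45/360
A = (45/360) * pi * 24.01
A = 3.00125 * pi
A = 9.43
9.43 mm^2


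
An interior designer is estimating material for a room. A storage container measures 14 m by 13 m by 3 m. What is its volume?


Shape: rectangular prism
l = 14 m, w = 13 m, h = 3 m
Formula: V = l * w * h
V = 14 * 13 * 3
V = 182 * 3
V = 546
546 m^3


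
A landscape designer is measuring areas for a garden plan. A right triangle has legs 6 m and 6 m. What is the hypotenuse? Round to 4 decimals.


Shape: right triangle
Legs a = 6 m, b = 6 m
Formula: c = sqrt(a^2 + b^2)
a^2 = 36, b^2 = 36
a^2 + b^2 = 72
c = sqrt(72)
c = 8.4853
8.4853 m


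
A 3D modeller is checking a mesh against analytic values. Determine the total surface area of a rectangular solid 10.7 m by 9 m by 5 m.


Shape: rectangular prism
l = 10.7 m, w = 9 m, h = 5 m
Formula: SA = 2(lw + lh + wh)
lw = 96.3, lh = 53.5, wh = 45
lw + lh + wh = 194.8
SA = 2 * 194.8
SA = 389.6
389.6 m^2


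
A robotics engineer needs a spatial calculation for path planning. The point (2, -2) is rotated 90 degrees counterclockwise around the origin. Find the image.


Transformation: rotation about the origin
Original point: (2, -2)
Rule for 90 deg counterclockwise: (x, y) -> (-y, x)
Apply: (2, -2) -> (2, 2)
(2, 2)


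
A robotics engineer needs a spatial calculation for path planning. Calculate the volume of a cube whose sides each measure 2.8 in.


Shape: cube
Side s = 2.8 in
Formula: V = s^3
V = 2.8 * 2.8 * 2.8
V = 7.84 * 2.8
V = 21.952
21.952 in^3


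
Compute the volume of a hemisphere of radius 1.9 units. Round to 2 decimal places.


Shape: hemisphere (half of a sphere)
Radius r = 1.9 units
Formula: V = (1/2) * (4/3) * pi * r^3 = (2/3) * pi * r^3
r^3 = 6.859
(2/3) * 6.859 = 4.572667
V = 4.572667 * pi
V = 14.37
14.37 units^3


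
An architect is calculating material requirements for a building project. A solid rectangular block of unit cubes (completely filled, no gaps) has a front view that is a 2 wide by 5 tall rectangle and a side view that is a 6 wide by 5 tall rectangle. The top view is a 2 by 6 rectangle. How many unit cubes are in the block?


Orthographic views of a solid rectangular block:
Front view 2 x 5 -> length = 2, height = 5
Side view 6 x 5 -> width = 6, height = 5 (consistent)
Top view 2 x 6 -> confirms length = 2, width = 6
The block is 2 x 6 x 5.
Total unit cubes = 2 * 6 * 5 = 60
60 unit cubes


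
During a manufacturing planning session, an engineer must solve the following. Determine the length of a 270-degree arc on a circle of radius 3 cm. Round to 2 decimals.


Shape: circular arc
Radius r = 3 cm, Angle = 270 degrees
Formula: L = (angle/360) * 2 * pi * r
2 * pi * r = 6 * pi
L = (270/360) * 6 * pi
L = 4.5 * pi
L = 14.14
14.14 cm


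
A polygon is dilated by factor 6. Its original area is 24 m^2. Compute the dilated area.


Linear scale factor k = 6
Original area = 24 m^2
Rule: under a linear scaling by k, areas scale by k^2.
k^2 = 6^2 = 36
New area = 24 * 36
New area = 864
864 m^2


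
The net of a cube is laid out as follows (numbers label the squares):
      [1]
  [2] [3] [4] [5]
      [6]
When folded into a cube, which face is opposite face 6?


Net: cross layout. Take square 3 as the base (bottom).
Fold the four squares in the horizontal row up around 3: 2 -> left, 4 -> right, 5 wraps to the top.
Fold 1 and 6 up from 3: 1 -> back, 6 -> front.
Opposite pairs are therefore: (1, 6), (2, 4), (3, 5).
Face 6 is opposite face 1.
face 1


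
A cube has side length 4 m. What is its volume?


Shape: cube
Side s = 4 m
Formula: V = s^3
V = 4 * 4 * 4
V = 16 * 4
V = 64
64 m^3


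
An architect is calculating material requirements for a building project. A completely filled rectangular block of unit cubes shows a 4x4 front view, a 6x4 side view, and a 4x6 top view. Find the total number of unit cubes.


Orthographic views of a solid rectangular block:
Front view 4 x 4 -> length = 4, height = 4
Side view 6 x 4 -> width = 6, height = 4 (consistent)
Top view 4 x 6 -> confirms length = 4, width = 6
The block is 4 x 6 x 4.
Total unit cubes = 4 * 6 * 4 = 96
96 unit cubes


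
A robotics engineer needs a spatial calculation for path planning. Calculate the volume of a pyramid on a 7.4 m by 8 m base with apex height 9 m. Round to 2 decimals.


Shape: rectangular pyramid
Base: 7.4 m x 8 m, Height h = 9 m
Formula: V = (1/3) * base_area * h
base_area = 7.4 * 8 = 59.2
base_area * h = 59.2 * 9 = 532.8
V = 532.8 / 3
V = 177.6
177.6 m^3


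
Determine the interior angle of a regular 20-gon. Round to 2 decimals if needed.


Shape: regular icosagon (20 sides)
Formula: interior angle = (n - 2) * 180 / n
(n - 2) = 18
(n - 2) * 180 = 3240
angle = 3240 / 20
angle = 162
162 degrees


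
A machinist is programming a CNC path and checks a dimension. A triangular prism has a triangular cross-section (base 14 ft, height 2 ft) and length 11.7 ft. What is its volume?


Shape: triangular prism
Triangle base = 14 ft, triangle height = 2 ft, prism length L = 11.7 ft
Formula: V = (1/2 * b * h_tri) * L
Cross-section area = 0.5 * 14 * 2 = 14
V = 14 * 11.7
V = 163.8
163.8 ft^3


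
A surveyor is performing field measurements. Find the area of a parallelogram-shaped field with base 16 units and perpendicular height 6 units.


Shape: parallelogram
Base b = 16 units, Height h = 6 units
Formula: A = b * h
A = 16 * 6
A = 96
96 units^2


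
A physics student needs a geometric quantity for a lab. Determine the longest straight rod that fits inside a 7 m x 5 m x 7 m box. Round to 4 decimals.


Shape: rectangular box (space diagonal)
l = 7 m, w = 5 m, h = 7 m
Visualize: the diagonal of the base, then a right triangle with that diagonal and the height.
Formula: d = sqrt(l^2 + w^2 + h^2)
l^2 + w^2 + h^2 = 49 + 25 + 49 = 123
d = sqrt(123)
d = 11.0905
11.0905 m


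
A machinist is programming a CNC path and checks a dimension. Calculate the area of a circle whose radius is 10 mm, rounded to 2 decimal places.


Shape: circle
Radius r = 10 mm
Formula: A = pi * r^2
r^2 = 10^2 = 100
A = pi * 100
A = 314.16
314.16 mm^2


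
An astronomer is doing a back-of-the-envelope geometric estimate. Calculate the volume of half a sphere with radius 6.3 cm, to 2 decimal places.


Shape: hemisphere (half of a sphere)
Radius r = 6.3 cm
Formula: V = (1/2) * (4/3) * pi * r^3 = (2/3) * pi * r^3
r^3 = 250.047
(2/3) * 250.047 = 166.698
V = 166.698 * pi
V = 523.7
523.7 cm^3


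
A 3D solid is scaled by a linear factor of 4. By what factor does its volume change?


Linear scale factor k = 4
Rule: under a linear scaling by k, volumes scale by k^3.
k^3 = 4 * 4 * 4
k^3 = 16 * 4
k^3 = 64
Volume scales by a factor of 64.
64 (dimensionless)


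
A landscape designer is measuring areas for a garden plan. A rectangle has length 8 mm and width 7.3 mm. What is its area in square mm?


Shape: rectangle
Length l = 8 mm, Width w = 7.3 mm
Formula: A = l * w
A = 8 * 7.3
A = 58.4
58.4 mm^2


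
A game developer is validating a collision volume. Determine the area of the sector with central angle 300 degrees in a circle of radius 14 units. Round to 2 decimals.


Shape: circular sector
Radius r = 14 units, Angle = 300 degrees
Formula: A = (angle/360) * pi * r^2
r^2 = 196
Fraction of circle = 300/360
A = (300/360) * pi * 196
A = 163.333333 * pi
A = 513.13
513.13 units^2


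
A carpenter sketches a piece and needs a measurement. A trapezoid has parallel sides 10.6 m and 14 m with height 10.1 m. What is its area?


Shape: trapezoid
Parallel sides a = 10.6 m, b = 14 m; Height h = 10.1 m
Formula: A = (a + b) * h / 2
a + b = 10.6 + 14 = 24.6
A = 24.6 * 10.1 / 2
A = 248.46 / 2
A = 124.23
124.23 m^2


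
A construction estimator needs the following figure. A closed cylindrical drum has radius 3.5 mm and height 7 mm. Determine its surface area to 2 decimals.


Shape: closed cylinder
Radius r = 3.5 mm, Height h = 7 mm
Formula: SA = 2*pi*r^2 + 2*pi*r*h = 2*pi*r*(r + h)
r + h = 10.5
2 * r * (r + h) = 2 * 3.5 * 10.5 = 73.5
SA = 73.5 * pi
SA = 230.91
230.91 mm^2


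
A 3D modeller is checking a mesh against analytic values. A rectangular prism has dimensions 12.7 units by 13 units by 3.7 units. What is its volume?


Shape: rectangular prism
l = 12.7 units, w = 13 units, h = 3.7 units
Formula: V = l * w * h
V = 12.7 * 13 * 3.7
V = 165.1 * 3.7
V = 610.87
610.87 units^3


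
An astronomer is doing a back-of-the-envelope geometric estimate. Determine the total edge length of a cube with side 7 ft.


Shape: cube
Side s = 7 ft
A cube has 12 edges, all equal.
Formula: total edge length = 12 * s
Total = 12 * 7
Total = 84
84 ft


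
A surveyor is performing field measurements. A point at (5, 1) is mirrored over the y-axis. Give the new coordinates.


Transformation: reflection
Original point: (5, 1)
Rule for reflection over the y-axis: (x, y) -> (-x, y)
Apply: (5, 1) -> (-5, 1)
(-5, 1)


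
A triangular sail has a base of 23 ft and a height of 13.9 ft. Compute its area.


Shape: triangle
Base b = 23 ft, Height h = 13.9 ft
Formula: A = (1/2) * b * h
A = 0.5 * 23 * 13.9
A = 0.5 * 319.7
A = 159.85
159.85 ft^2


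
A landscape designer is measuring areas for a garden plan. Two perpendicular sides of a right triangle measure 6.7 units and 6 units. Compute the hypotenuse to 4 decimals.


Shape: right triangle
Legs a = 6.7 units, b = 6 units
Formula: c = sqrt(a^2 + b^2)
a^2 = 44.89, b^2 = 36
a^2 + b^2 = 80.89
c = sqrt(80.89)
c = 8.9939
8.9939 units


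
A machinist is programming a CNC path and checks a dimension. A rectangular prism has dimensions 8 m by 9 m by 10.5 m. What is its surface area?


Shape: rectangular prism
l = 8 m, w = 9 m, h = 10.5 m
Formula: SA = 2(lw + lh + wh)
lw = 72, lh = 84, wh = 94.5
lw + lh + wh = 250.5
SA = 2 * 250.5
SA = 501
501 m^2


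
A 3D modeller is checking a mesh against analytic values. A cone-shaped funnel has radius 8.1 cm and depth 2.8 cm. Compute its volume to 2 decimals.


Shape: cone
Radius r = 8.1 cm, Height h = 2.8 cm
Formula: V = (1/3) * pi * r^2 * h
r^2 = 65.61
pi * r^2 * h = pi * 65.61 * 2.8 = 183.708 * pi
V = 183.708 * pi / 3
V = 192.38
192.38 cm^3


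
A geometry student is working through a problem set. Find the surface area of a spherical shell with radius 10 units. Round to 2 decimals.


Shape: sphere
Radius r = 10 units
Formula: SA = 4 * pi * r^2
r^2 = 100
SA = 4 * pi * 100
SA = 400 * pi
SA = 1256.64
1256.64 units^2


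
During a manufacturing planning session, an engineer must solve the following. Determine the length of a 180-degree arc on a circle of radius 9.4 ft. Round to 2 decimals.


Shape: circular arc
Radius r = 9.4 ft, Angle = 180 degrees
Formula: L = (angle/360) * 2 * pi * r
2 * pi * r = 18.8 * pi
L = (180/360) * 18.8 * pi
L = 9.4 * pi
L = 29.53
29.53 ft


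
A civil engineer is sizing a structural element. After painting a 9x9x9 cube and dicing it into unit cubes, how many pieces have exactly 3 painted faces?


Large cube: 9 x 9 x 9, cut into unit cubes.
Cubes with 3 painted faces are at the corners. A cube always has 8 corners.
Count = 8
8 unit cubes


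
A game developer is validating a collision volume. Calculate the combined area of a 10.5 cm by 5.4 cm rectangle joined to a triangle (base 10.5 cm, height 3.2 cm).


Composite shape: rectangle + triangle
Rectangle area = 10.5 * 5.4 = 56.7
Triangle area = 0.5 * 10.5 * 3.2 = 16.8
Total = 56.7 + 16.8
Total = 73.5
73.5 cm^2


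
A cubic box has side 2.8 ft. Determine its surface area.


Shape: cube
Side s = 2.8 ft
A cube has 6 square faces.
Formula: SA = 6 * s^2
s^2 = 7.84
SA = 6 * 7.84
SA = 47.04
47.04 ft^2


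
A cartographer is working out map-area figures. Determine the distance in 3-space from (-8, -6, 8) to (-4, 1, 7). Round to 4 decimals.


3D distance between two points
P1 = (-8, -6, 8), P2 = (-4, 1, 7)
Formula: d = sqrt((x2-x1)^2 + (y2-y1)^2 + (z2-z1)^2)
dx = -4 - -8 = 4
dy = 1 - -6 = 7
dz = 7 - 8 = -1
dx^2 + dy^2 + dz^2 = 16 + 49 + 1 = 66
d = sqrt(66)
d = 8.124
8.124 units
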